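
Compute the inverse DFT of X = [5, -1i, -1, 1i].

x[n] = (1/4) Σ(k=0 to 3) X[k] · e^(2πikn/4)

Computing each x[n]:
x[0] = 1
x[1] = 2
x[2] = 1
x[3] = 1

x = [1, 2, 1, 1]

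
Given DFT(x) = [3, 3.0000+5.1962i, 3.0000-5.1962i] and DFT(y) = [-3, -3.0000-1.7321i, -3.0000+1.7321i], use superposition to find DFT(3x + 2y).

By linearity: DFT(3x + 2y) = 3·DFT(x) + 2·DFT(y)
= 3·[3, 3.0000+5.1962i, 3.0000-5.1962i] + 2·[-3, -3.0000-1.7321i, -3.0000+1.7321i]

Computing element-wise:
Z[0] = 3·(3) + 2·(-3) = 3
Z[1] = 3·(3.0000+5.1962i) + 2·(-3.0000-1.7321i) = 3.0000+12.1244i
Z[2] = 3·(3.0000-5.1962i) + 2·(-3.0000+1.7321i) = 3.0000-12.1244i

DFT(3x + 2y) = 3·X + 2·Y = [3, 3.0000+12.1244i, 3.0000-12.1244i]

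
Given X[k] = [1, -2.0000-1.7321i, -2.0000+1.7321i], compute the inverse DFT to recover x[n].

x[n] = (1/3) Σ(k=0 to 2) X[k] · e^(2πikn/3)

Computing each x[n]:
x[0] = -1
x[1] = 2
x[2] = 0

x = [-1, 2, 0]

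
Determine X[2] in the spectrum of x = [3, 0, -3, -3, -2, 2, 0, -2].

X[2] = Σ(n=0 to 7) x[n] · ω_8^(2n) where ω_8 = e^(-2πi/8)
= (3)·ω_8^0 + (0)·ω_8^2 + (-3)·ω_8^4 + (-3)·ω_8^6 + (-2)·ω_8^8 + (2)·ω_8^10 + (0)·ω_8^12 + (-2)·ω_8^14

X[2] = 4-7i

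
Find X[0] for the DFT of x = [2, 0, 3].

X[0] = Σ(n=0 to 2) x[n] · ω_3^0 = Σ x[n]
= (2) + (0) + (3)

X[0] = 5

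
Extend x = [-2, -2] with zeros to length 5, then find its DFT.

Original 2-point DFT: [-4, 0]
Zero-padded 5-point DFT provides frequency interpolation.

DFT_5([x, 0, ...]) = [-4, -2.6180+1.9021i, -0.3820+1.1756i, -0.3820-1.1756i, -2.6180-1.9021i]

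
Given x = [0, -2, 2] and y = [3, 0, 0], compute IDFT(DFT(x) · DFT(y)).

(x ⊛ y)[n] = Σ(m=0 to 2) x[m] · y[(n-m) mod 3]

Computing each output sample:
(x ⊛ y)[0] = 0
(x ⊛ y)[1] = -6
(x ⊛ y)[2] = 6

x ⊛ y = [0, -6, 6]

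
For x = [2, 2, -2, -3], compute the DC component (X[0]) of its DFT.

X[0] = Σ(n=0 to 3) x[n] · ω_4^0 = Σ x[n]
= (2) + (2) + (-2) + (-3)

X[0] = -1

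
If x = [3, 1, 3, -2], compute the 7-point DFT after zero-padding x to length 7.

Original 4-point DFT: [5, -3i, 7, 3i]
Zero-padded 7-point DFT provides frequency interpolation.

DFT_7([x, 0, ...]) = [5, 4.7579-2.8388i, -1.1724-1.2369i, 4.4145+3.8615i, 4.4145-3.8615i, -1.1724+1.2369i, 4.7579+2.8388i]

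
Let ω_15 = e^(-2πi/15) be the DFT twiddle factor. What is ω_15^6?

ω_15^6 = e^(-2πi·6/15)
= cos(-2π·6/15) + i·sin(-2π·6/15)
= cos(-12π/15) + i·sin(-12π/15)

ω_15^6 = cos(-12π/15) + i·sin(-12π/15) = -0.8090-0.5878i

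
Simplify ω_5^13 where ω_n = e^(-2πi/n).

Since ω_5^5 = 1, powers reduce modulo 5.
13 mod 5 = 3
So ω_5^13 = ω_5^3 = e^(-2πi·3/5)

ω_5^13 = ω_5^3 = -0.8090+0.5878i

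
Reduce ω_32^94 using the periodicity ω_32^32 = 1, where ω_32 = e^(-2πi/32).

Since ω_32^32 = 1, powers reduce modulo 32.
94 mod 32 = 30
So ω_32^94 = ω_32^30 = e^(-2πi·30/32)

ω_32^94 = ω_32^30 = 0.9239+0.3827i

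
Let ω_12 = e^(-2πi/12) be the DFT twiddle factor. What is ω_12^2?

ω_12^2 = e^(-2πi·2/12)
= cos(-2π·2/12) + i·sin(-2π·2/12)
= cos(-4π/12) + i·sin(-4π/12)

ω_12^2 = cos(-4π/12) + i·sin(-4π/12) = 0.5000-0.8660i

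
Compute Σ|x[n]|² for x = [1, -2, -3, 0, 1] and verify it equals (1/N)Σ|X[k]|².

Time domain:
Σ|x[n]|² = |1|² + |-2|² + |-3|² + |0|² + |1|² = 15.0000

Frequency domain:
(1/5)Σ|X[k]|² = (1/5)(|-3|² + |3.1180+4.6165i|² + |0.8820-1.0898i|² + |0.8820+1.0898i|² + |3.1180-4.6165i|²) = (1/5)·75.0000 = 15.0000

Both sides agree, confirming Parseval's theorem.

Σ|x[n]|² = (1/N)Σ|X[k]|² = 15.0000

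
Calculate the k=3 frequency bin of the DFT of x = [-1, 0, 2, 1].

X[3] = Σ(n=0 to 3) x[n] · ω_4^(3n) where ω_4 = e^(-2πi/4)
= (-1)·ω_4^0 + (0)·ω_4^3 + (2)·ω_4^6 + (1)·ω_4^9

X[3] = -3-1i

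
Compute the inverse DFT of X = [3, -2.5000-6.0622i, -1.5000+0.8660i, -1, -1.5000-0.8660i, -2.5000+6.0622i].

x[n] = (1/6) Σ(k=0 to 5) X[k] · e^(2πikn/6)

Computing each x[n]:
x[0] = -1
x[1] = 2
x[2] = 3
x[3] = 1
x[4] = -1
x[5] = -1

x = [-1, 2, 3, 1, -1, -1]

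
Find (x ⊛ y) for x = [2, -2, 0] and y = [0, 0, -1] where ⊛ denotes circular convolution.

(x ⊛ y)[n] = Σ(m=0 to 2) x[m] · y[(n-m) mod 3]

Computing each output sample:
(x ⊛ y)[0] = 2
(x ⊛ y)[1] = 0
(x ⊛ y)[2] = -2

x ⊛ y = [2, 0, -2]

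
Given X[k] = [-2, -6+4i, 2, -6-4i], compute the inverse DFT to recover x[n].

x[n] = (1/4) Σ(k=0 to 3) X[k] · e^(2πikn/4)

Computing each x[n]:
x[0] = -3
x[1] = -3
x[2] = 3
x[3] = 1

x = [-3, -3, 3, 1]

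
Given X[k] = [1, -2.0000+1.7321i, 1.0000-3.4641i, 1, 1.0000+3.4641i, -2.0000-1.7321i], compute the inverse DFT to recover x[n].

x[n] = (1/6) Σ(k=0 to 5) X[k] · e^(2πikn/6)

Computing each x[n]:
x[0] = 0
x[1] = 0
x[2] = -1
x[3] = 1
x[4] = 2
x[5] = -1

x = [0, 0, -1, 1, 2, -1]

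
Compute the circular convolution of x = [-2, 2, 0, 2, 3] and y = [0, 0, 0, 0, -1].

(x ⊛ y)[n] = Σ(m=0 to 4) x[m] · y[(n-m) mod 5]

Computing each output sample:
(x ⊛ y)[0] = -2
(x ⊛ y)[1] = 0
(x ⊛ y)[2] = -2
(x ⊛ y)[3] = -3
(x ⊛ y)[4] = 2

x ⊛ y = [-2, 0, -2, -3, 2]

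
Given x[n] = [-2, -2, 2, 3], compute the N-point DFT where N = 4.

X[k] = Σ(n=0 to 3) x[n] · ω_4^(nk)
where ω_4 = e^(-2πi/4)

Computing each X[k]:
X[0] = 1
X[1] = -4+5i
X[2] = -1
X[3] = -4-5i

X = [1, -4+5i, -1, -4-5i]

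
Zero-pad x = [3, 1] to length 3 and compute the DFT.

Original 2-point DFT: [4, 2]
Zero-padded 3-point DFT provides frequency interpolation.

DFT_3([x, 0, ...]) = [4, 2.5000-0.8660i, 2.5000+0.8660i]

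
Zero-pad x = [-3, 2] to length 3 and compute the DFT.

Original 2-point DFT: [-1, -5]
Zero-padded 3-point DFT provides frequency interpolation.

DFT_3([x, 0, ...]) = [-1, -4.0000-1.7321i, -4.0000+1.7321i]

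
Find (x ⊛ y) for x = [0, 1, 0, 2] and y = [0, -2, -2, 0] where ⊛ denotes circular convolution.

(x ⊛ y)[n] = Σ(m=0 to 3) x[m] · y[(n-m) mod 4]

Computing each output sample:
(x ⊛ y)[0] = -4
(x ⊛ y)[1] = -4
(x ⊛ y)[2] = -2
(x ⊛ y)[3] = -2

x ⊛ y = [-4, -4, -2, -2]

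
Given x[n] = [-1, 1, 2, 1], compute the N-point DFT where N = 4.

X[k] = Σ(n=0 to 3) x[n] · ω_4^(nk)
where ω_4 = e^(-2πi/4)

Computing each X[k]:
X[0] = 3
X[1] = -3
X[2] = -1
X[3] = -3

X = [3, -3, -1, -3]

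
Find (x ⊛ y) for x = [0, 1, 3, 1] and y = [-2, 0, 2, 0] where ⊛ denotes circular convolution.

(x ⊛ y)[n] = Σ(m=0 to 3) x[m] · y[(n-m) mod 4]

Computing each output sample:
(x ⊛ y)[0] = 6
(x ⊛ y)[1] = 0
(x ⊛ y)[2] = -6
(x ⊛ y)[3] = 0

x ⊛ y = [6, 0, -6, 0]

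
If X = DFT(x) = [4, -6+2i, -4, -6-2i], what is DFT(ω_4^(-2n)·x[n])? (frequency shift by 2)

Modulation property: DFT(ω_4^(-2n)·x[n]) = X[(k-2) mod 4], so circularly shift X by 2 positions.

X[k-2] = [-4, -6-2i, 4, -6+2i]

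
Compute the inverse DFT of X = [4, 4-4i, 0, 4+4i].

x[n] = (1/4) Σ(k=0 to 3) X[k] · e^(2πikn/4)

Computing each x[n]:
x[0] = 3
x[1] = 3
x[2] = -1
x[3] = -1

x = [3, 3, -1, -1]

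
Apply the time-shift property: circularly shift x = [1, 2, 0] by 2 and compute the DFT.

Time shift by 2: X_shifted[k] = ω_3^(2k) · X[k]
Shifted x = [2, 0, 1]

DFT(x[n-2]) = [3, 1.5000+0.8660i, 1.5000-0.8660i]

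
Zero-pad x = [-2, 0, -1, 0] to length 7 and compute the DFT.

Original 4-point DFT: [-3, -1, -3, -1]
Zero-padded 7-point DFT provides frequency interpolation.

DFT_7([x, 0, ...]) = [-3, -1.7775+0.9749i, -1.0990-0.4339i, -2.6235-0.7818i, -2.6235+0.7818i, -1.0990+0.4339i, -1.7775-0.9749i]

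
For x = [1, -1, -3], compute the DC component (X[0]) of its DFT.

X[0] = Σ(n=0 to 2) x[n] · ω_3^0 = Σ x[n]
= (1) + (-1) + (-3)

X[0] = -3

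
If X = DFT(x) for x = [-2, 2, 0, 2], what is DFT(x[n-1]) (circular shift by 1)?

Time shift by 1: X_shifted[k] = ω_4^(1k) · X[k]
Shifted x = [2, -2, 2, 0]

DFT(x[n-1]) = [2, 2i, 6, -2i]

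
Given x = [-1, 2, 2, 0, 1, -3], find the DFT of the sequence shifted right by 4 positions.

Time shift by 4: X_shifted[k] = ω_6^(4k) · X[k]
Shifted x = [2, 0, 1, -3, -1, 2]

DFT(x[n-4]) = [1, 6, -2.0000+3.4641i, 3, -2.0000-3.4641i, 6]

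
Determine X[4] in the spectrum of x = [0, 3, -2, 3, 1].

X[4] = Σ(n=0 to 4) x[n] · ω_5^(4n) where ω_5 = e^(-2πi/5)
= (0)·ω_5^0 + (3)·ω_5^4 + (-2)·ω_5^8 + (3)·ω_5^12 + (1)·ω_5^16

X[4] = 0.4271-1.0368i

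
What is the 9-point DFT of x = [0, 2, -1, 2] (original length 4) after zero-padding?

Original 4-point DFT: [3, 1, -5, 1]
Zero-padded 9-point DFT provides frequency interpolation.

DFT_9([x, 0, ...]) = [3, 0.3584-2.0328i, 0.2870+0.1045i, 1.5000-2.5981i, -3.6454-3.0589i, -3.6454+3.0589i, 1.5000+2.5981i, 0.2870-0.1045i, 0.3584+2.0328i]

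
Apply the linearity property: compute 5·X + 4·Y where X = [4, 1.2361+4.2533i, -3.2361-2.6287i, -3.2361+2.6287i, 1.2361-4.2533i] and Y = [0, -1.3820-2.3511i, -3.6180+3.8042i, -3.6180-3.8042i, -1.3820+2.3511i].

By linearity: DFT(5x + 4y) = 5·DFT(x) + 4·DFT(y)
= 5·[4, 1.2361+4.2533i, -3.2361-2.6287i, -3.2361+2.6287i, 1.2361-4.2533i] + 4·[0, -1.3820-2.3511i, -3.6180+3.8042i, -3.6180-3.8042i, -1.3820+2.3511i]

Computing element-wise:
Z[0] = 5·(4) + 4·(0) = 20
Z[1] = 5·(1.2361+4.2533i) + 4·(-1.3820-2.3511i) = 0.6525+11.8621i
Z[2] = 5·(-3.2361-2.6287i) + 4·(-3.6180+3.8042i) = -30.6525+2.0733i
Z[3] = 5·(-3.2361+2.6287i) + 4·(-3.6180-3.8042i) = -30.6525-2.0733i
Z[4] = 5·(1.2361-4.2533i) + 4·(-1.3820+2.3511i) = 0.6525-11.8621i

DFT(5x + 4y) = 5·X + 4·Y = [20, 0.6525+11.8621i, -30.6525+2.0733i, -30.6525-2.0733i, 0.6525-11.8621i]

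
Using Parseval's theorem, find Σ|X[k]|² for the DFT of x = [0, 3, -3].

Parseval: Σ|x[n]|² = (1/N)Σ|X[k]|², so Σ|X[k]|² = N·Σ|x[n]|² = 3·18.0000

Σ|X[k]|² = N·Σ|x[n]|² = 3·18.0000 = 54.0000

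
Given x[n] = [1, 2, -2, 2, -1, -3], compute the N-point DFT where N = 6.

X[k] = Σ(n=0 to 5) x[n] · ω_6^(nk)
where ω_6 = e^(-2πi/6)

Computing each X[k]:
X[0] = -1
X[1] = -3.4641i
X[2] = 5.0000-5.1962i
X[3] = -3
X[4] = 5.0000+5.1962i
X[5] = 3.4641i

X = [-1, -3.4641i, 5.0000-5.1962i, -3, 5.0000+5.1962i, 3.4641i]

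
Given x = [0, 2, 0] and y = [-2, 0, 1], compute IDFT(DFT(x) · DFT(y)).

(x ⊛ y)[n] = Σ(m=0 to 2) x[m] · y[(n-m) mod 3]

Computing each output sample:
(x ⊛ y)[0] = 2
(x ⊛ y)[1] = -4
(x ⊛ y)[2] = 0

x ⊛ y = [2, -4, 0]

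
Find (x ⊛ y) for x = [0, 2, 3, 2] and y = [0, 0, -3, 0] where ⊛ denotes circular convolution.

(x ⊛ y)[n] = Σ(m=0 to 3) x[m] · y[(n-m) mod 4]

Computing each output sample:
(x ⊛ y)[0] = -9
(x ⊛ y)[1] = -6
(x ⊛ y)[2] = 0
(x ⊛ y)[3] = -6

x ⊛ y = [-9, -6, 0, -6]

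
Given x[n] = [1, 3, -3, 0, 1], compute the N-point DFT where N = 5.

X[k] = Σ(n=0 to 4) x[n] · ω_5^(nk)
where ω_5 = e^(-2πi/5)

Computing each X[k]:
X[0] = 2
X[1] = 4.6631-0.1388i
X[2] = -3.1631-4.0287i
X[3] = -3.1631+4.0287i
X[4] = 4.6631+0.1388i

X = [2, 4.6631-0.1388i, -3.1631-4.0287i, -3.1631+4.0287i, 4.6631+0.1388i]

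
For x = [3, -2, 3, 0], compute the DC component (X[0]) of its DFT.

X[0] = Σ(n=0 to 3) x[n] · ω_4^0 = Σ x[n]
= (3) + (-2) + (3) + (0)

X[0] = 4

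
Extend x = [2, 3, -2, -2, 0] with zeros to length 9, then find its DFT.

Original 5-point DFT: [1, 6.1631-2.8532i, -1.6631-1.7634i, -1.6631+1.7634i, 6.1631+2.8532i]
Zero-padded 9-point DFT provides frequency interpolation.

DFT_9([x, 0, ...]) = [1, 4.9508+1.7733i, 5.4003-4.0024i, -0.5000-4.3301i, -1.3512-0.5796i, -1.3512+0.5796i, -0.5000+4.3301i, 5.4003+4.0024i, 4.9508-1.7733i]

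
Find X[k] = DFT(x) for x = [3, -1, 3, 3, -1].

X[k] = Σ(n=0 to 4) x[n] · ω_5^(nk)
where ω_5 = e^(-2πi/5)

Computing each X[k]:
X[0] = 7
X[1] = -2.4721
X[2] = 6.4721
X[3] = 6.4721
X[4] = -2.4721

X = [7, -2.4721, 6.4721, 6.4721, -2.4721]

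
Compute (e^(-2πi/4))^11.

Since ω_4^4 = 1, powers reduce modulo 4.
11 mod 4 = 3
So ω_4^11 = ω_4^3 = e^(-2πi·3/4)

ω_4^11 = ω_4^3 = 1i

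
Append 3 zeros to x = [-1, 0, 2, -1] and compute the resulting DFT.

Original 4-point DFT: [0, -3-1i, 2, -3+1i]
Zero-padded 7-point DFT provides frequency interpolation.

DFT_7([x, 0, ...]) = [0, -0.5441-1.5160i, -3.4254+0.0859i, 0.4695+2.5386i, 0.4695-2.5386i, -3.4254-0.0859i, -0.5441+1.5160i]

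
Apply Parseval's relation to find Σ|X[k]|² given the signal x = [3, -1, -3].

Parseval: Σ|x[n]|² = (1/N)Σ|X[k]|², so Σ|X[k]|² = N·Σ|x[n]|² = 3·19.0000

Σ|X[k]|² = N·Σ|x[n]|² = 3·19.0000 = 57.0000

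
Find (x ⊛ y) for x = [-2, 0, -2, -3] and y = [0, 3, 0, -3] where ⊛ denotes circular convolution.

(x ⊛ y)[n] = Σ(m=0 to 3) x[m] · y[(n-m) mod 4]

Computing each output sample:
(x ⊛ y)[0] = -9
(x ⊛ y)[1] = 0
(x ⊛ y)[2] = 9
(x ⊛ y)[3] = 0

x ⊛ y = [-9, 0, 9, 0]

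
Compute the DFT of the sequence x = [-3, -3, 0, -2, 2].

X[k] = Σ(n=0 to 4) x[n] · ω_5^(nk)
where ω_5 = e^(-2πi/5)

Computing each X[k]:
X[0] = -6
X[1] = -1.6910+3.5797i
X[2] = -2.8090+4.8410i
X[3] = -2.8090-4.8410i
X[4] = -1.6910-3.5797i

X = [-6, -1.6910+3.5797i, -2.8090+4.8410i, -2.8090-4.8410i, -1.6910-3.5797i]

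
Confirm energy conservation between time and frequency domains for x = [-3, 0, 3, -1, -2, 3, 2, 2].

Time domain:
Σ|x[n]|² = |-3|² + |0|² + |3|² + |-1|² + |-2|² + |3|² + |2|² + |2|² = 40.0000

Frequency domain:
(1/8)Σ|X[k]|² = (1/8)(|4|² + |-1.0000+3.2426i|² + |-10-2i|² + |-1.0000+5.2426i|² + |-4|² + |-1.0000-5.2426i|² + |-10+2i|² + |-1.0000-3.2426i|²) = (1/8)·320.0000 = 40.0000

Both sides agree, confirming Parseval's theorem.

Σ|x[n]|² = (1/N)Σ|X[k]|² = 40.0000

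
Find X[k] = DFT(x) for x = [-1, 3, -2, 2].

X[k] = Σ(n=0 to 3) x[n] · ω_4^(nk)
where ω_4 = e^(-2πi/4)

Computing each X[k]:
X[0] = 2
X[1] = 1-1i
X[2] = -8
X[3] = 1+1i

X = [2, 1-1i, -8, 1+1i]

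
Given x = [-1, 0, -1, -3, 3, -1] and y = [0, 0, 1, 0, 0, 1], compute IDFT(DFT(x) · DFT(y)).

(x ⊛ y)[n] = Σ(m=0 to 5) x[m] · y[(n-m) mod 6]

Computing each output sample:
(x ⊛ y)[0] = 3
(x ⊛ y)[1] = -2
(x ⊛ y)[2] = -4
(x ⊛ y)[3] = 3
(x ⊛ y)[4] = -2
(x ⊛ y)[5] = -4

x ⊛ y = [3, -2, -4, 3, -2, -4]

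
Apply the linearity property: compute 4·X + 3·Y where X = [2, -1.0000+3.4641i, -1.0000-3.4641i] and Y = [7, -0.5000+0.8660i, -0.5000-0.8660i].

By linearity: DFT(4x + 3y) = 4·DFT(x) + 3·DFT(y)
= 4·[2, -1.0000+3.4641i, -1.0000-3.4641i] + 3·[7, -0.5000+0.8660i, -0.5000-0.8660i]

Computing element-wise:
Z[0] = 4·(2) + 3·(7) = 29
Z[1] = 4·(-1.0000+3.4641i) + 3·(-0.5000+0.8660i) = -5.5000+16.4544i
Z[2] = 4·(-1.0000-3.4641i) + 3·(-0.5000-0.8660i) = -5.5000-16.4544i

DFT(4x + 3y) = 4·X + 3·Y = [29, -5.5000+16.4544i, -5.5000-16.4544i]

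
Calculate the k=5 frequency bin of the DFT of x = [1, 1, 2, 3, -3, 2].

X[5] = Σ(n=0 to 5) x[n] · ω_6^(5n) where ω_6 = e^(-2πi/6)
= (1)·ω_6^0 + (1)·ω_6^5 + (2)·ω_6^10 + (3)·ω_6^15 + (-3)·ω_6^20 + (2)·ω_6^25

X[5] = 3.4641i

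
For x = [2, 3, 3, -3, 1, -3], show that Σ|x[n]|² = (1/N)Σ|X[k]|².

Time domain:
Σ|x[n]|² = |2|² + |3|² + |3|² + |-3|² + |1|² + |-3|² = 41.0000

Frequency domain:
(1/6)Σ|X[k]|² = (1/6)(|3|² + |3.0000-6.9282i|² + |-3.0000-3.4641i|² + |9|² + |-3.0000+3.4641i|² + |3.0000+6.9282i|²) = (1/6)·246.0000 = 41.0000

Both sides agree, confirming Parseval's theorem.

Σ|x[n]|² = (1/N)Σ|X[k]|² = 41.0000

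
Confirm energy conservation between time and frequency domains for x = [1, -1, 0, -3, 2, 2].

Time domain:
Σ|x[n]|² = |1|² + |-1|² + |0|² + |-3|² + |2|² + |2|² = 19.0000

Frequency domain:
(1/6)Σ|X[k]|² = (1/6)(|1|² + |3.5000+4.3301i|² + |-3.5000+0.8660i|² + |5|² + |-3.5000-0.8660i|² + |3.5000-4.3301i|²) = (1/6)·114.0000 = 19.0000

Both sides agree, confirming Parseval's theorem.

Σ|x[n]|² = (1/N)Σ|X[k]|² = 19.0000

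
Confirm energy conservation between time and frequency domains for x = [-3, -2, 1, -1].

Time domain:
Σ|x[n]|² = |-3|² + |-2|² + |1|² + |-1|² = 15.0000

Frequency domain:
(1/4)Σ|X[k]|² = (1/4)(|-5|² + |-4+1i|² + |1|² + |-4-1i|²) = (1/4)·60.0000 = 15.0000

Both sides agree, confirming Parseval's theorem.

Σ|x[n]|² = (1/N)Σ|X[k]|² = 15.0000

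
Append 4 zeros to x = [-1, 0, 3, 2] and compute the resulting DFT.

Original 4-point DFT: [4, -4+2i, 0, -4-2i]
Zero-padded 8-point DFT provides frequency interpolation.

DFT_8([x, 0, ...]) = [4, -2.4142-4.4142i, -4+2i, 0.4142+1.5858i, 0, 0.4142-1.5858i, -4-2i, -2.4142+4.4142i]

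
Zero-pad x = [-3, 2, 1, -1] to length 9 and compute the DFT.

Original 4-point DFT: [-1, -4-3i, -3, -4+3i]
Zero-padded 9-point DFT provides frequency interpolation.

DFT_9([x, 0, ...]) = [-1, -0.7943-1.4044i, -3.0924-3.1777i, -5.5000-0.8660i, -3.6133+0.8248i, -3.6133-0.8248i, -5.5000+0.8660i, -3.0924+3.1777i, -0.7943+1.4044i]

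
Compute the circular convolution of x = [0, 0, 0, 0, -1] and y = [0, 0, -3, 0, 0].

(x ⊛ y)[n] = Σ(m=0 to 4) x[m] · y[(n-m) mod 5]

Computing each output sample:
(x ⊛ y)[0] = 0
(x ⊛ y)[1] = 3
(x ⊛ y)[2] = 0
(x ⊛ y)[3] = 0
(x ⊛ y)[4] = 0

x ⊛ y = [0, 3, 0, 0, 0]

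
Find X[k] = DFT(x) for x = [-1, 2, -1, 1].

X[k] = Σ(n=0 to 3) x[n] · ω_4^(nk)
where ω_4 = e^(-2πi/4)

Computing each X[k]:
X[0] = 1
X[1] = -1i
X[2] = -5
X[3] = 1i

X = [1, -1i, -5, 1i]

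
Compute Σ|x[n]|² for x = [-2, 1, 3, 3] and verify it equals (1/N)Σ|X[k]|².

Time domain:
Σ|x[n]|² = |-2|² + |1|² + |3|² + |3|² = 23.0000

Frequency domain:
(1/4)Σ|X[k]|² = (1/4)(|5|² + |-5+2i|² + |-3|² + |-5-2i|²) = (1/4)·92.0000 = 23.0000

Both sides agree, confirming Parseval's theorem.

Σ|x[n]|² = (1/N)Σ|X[k]|² = 23.0000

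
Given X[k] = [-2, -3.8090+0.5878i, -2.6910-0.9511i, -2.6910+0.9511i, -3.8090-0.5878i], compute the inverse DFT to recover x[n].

x[n] = (1/5) Σ(k=0 to 4) X[k] · e^(2πikn/5)

Computing each x[n]:
x[0] = -3
x[1] = 0
x[2] = 0
x[3] = 1
x[4] = 0

x = [-3, 0, 0, 1, 0]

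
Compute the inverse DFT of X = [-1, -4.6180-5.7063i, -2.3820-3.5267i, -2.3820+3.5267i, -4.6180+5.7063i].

x[n] = (1/5) Σ(k=0 to 4) X[k] · e^(2πikn/5)

Computing each x[n]:
x[0] = -3
x[1] = 3
x[2] = 1
x[3] = 1
x[4] = -3

x = [-3, 3, 1, 1, -3]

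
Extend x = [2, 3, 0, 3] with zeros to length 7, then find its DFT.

Original 4-point DFT: [8, 2, -4, 2]
Zero-padded 7-point DFT provides frequency interpolation.

DFT_7([x, 0, ...]) = [8, 1.1676-3.6471i, 3.2029-0.5793i, -1.3705-4.2264i, -1.3705+4.2264i, 3.2029+0.5793i, 1.1676+3.6471i]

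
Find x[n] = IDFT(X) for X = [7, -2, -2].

x[n] = (1/3) Σ(k=0 to 2) X[k] · e^(2πikn/3)

Computing each x[n]:
x[0] = 1
x[1] = 3
x[2] = 3

x = [1, 3, 3]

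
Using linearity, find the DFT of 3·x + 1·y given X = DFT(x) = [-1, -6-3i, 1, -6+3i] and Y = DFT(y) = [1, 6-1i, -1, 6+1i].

By linearity: DFT(3x + 1y) = 3·DFT(x) + 1·DFT(y)
= 3·[-1, -6-3i, 1, -6+3i] + 1·[1, 6-1i, -1, 6+1i]

Computing element-wise:
Z[0] = 3·(-1) + 1·(1) = -2
Z[1] = 3·(-6-3i) + 1·(6-1i) = -12-10i
Z[2] = 3·(1) + 1·(-1) = 2
Z[3] = 3·(-6+3i) + 1·(6+1i) = -12+10i

DFT(3x + 1y) = 3·X + 1·Y = [-2, -12-10i, 2, -12+10i]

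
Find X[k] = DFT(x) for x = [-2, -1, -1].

X[k] = Σ(n=0 to 2) x[n] · ω_3^(nk)
where ω_3 = e^(-2πi/3)

Computing each X[k]:
X[0] = -4
X[1] = -1
X[2] = -1

X = [-4, -1, -1]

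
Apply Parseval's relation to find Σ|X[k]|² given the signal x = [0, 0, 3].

Parseval: Σ|x[n]|² = (1/N)Σ|X[k]|², so Σ|X[k]|² = N·Σ|x[n]|² = 3·9.0000

Σ|X[k]|² = N·Σ|x[n]|² = 3·9.0000 = 27.0000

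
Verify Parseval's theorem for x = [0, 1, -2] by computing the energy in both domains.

Time domain:
Σ|x[n]|² = |0|² + |1|² + |-2|² = 5.0000

Frequency domain:
(1/3)Σ|X[k]|² = (1/3)(|-1|² + |0.5000-2.5981i|² + |0.5000+2.5981i|²) = (1/3)·15.0000 = 5.0000

Both sides agree, confirming Parseval's theorem.

Σ|x[n]|² = (1/N)Σ|X[k]|² = 5.0000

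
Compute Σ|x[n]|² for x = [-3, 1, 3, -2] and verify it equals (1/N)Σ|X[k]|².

Time domain:
Σ|x[n]|² = |-3|² + |1|² + |3|² + |-2|² = 23.0000

Frequency domain:
(1/4)Σ|X[k]|² = (1/4)(|-1|² + |-6-3i|² + |1|² + |-6+3i|²) = (1/4)·92.0000 = 23.0000

Both sides agree, confirming Parseval's theorem.

Σ|x[n]|² = (1/N)Σ|X[k]|² = 23.0000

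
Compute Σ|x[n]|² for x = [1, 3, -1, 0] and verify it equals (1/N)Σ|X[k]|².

Time domain:
Σ|x[n]|² = |1|² + |3|² + |-1|² + |0|² = 11.0000

Frequency domain:
(1/4)Σ|X[k]|² = (1/4)(|3|² + |2-3i|² + |-3|² + |2+3i|²) = (1/4)·44.0000 = 11.0000

Both sides agree, confirming Parseval's theorem.

Σ|x[n]|² = (1/N)Σ|X[k]|² = 11.0000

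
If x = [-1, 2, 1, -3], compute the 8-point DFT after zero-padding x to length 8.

Original 4-point DFT: [-1, -2-5i, 1, -2+5i]
Zero-padded 8-point DFT provides frequency interpolation.

DFT_8([x, 0, ...]) = [-1, 2.5355-0.2929i, -2-5i, -4.5355+1.7071i, 1, -4.5355-1.7071i, -2+5i, 2.5355+0.2929i]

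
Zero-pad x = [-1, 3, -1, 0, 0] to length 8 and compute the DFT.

Original 5-point DFT: [1, 0.7361-2.2654i, -3.7361-2.7144i, -3.7361+2.7144i, 0.7361+2.2654i]
Zero-padded 8-point DFT provides frequency interpolation.

DFT_8([x, 0, ...]) = [1, 1.1213-1.1213i, -3i, -3.1213-3.1213i, -5, -3.1213+3.1213i, 3i, 1.1213+1.1213i]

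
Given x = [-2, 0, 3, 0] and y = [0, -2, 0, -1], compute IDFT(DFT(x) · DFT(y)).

(x ⊛ y)[n] = Σ(m=0 to 3) x[m] · y[(n-m) mod 4]

Computing each output sample:
(x ⊛ y)[0] = 0
(x ⊛ y)[1] = 1
(x ⊛ y)[2] = 0
(x ⊛ y)[3] = -4

x ⊛ y = [0, 1, 0, -4]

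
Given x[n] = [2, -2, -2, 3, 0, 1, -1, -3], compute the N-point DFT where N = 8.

X[k] = Σ(n=0 to 7) x[n] · ω_8^(nk)
where ω_8 = e^(-2πi/8)

Computing each X[k]:
X[0] = -2
X[1] = -4.3640-1.1213i
X[2] = 5+1i
X[3] = 8.3640-3.1213i
X[4] = 0
X[5] = 8.3640+3.1213i
X[6] = 5-1i
X[7] = -4.3640+1.1213i

X = [-2, -4.3640-1.1213i, 5+1i, 8.3640-3.1213i, 0, 8.3640+3.1213i, 5-1i, -4.3640+1.1213i]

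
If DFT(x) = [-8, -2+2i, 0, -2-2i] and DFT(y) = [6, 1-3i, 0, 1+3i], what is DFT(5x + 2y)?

By linearity: DFT(5x + 2y) = 5·DFT(x) + 2·DFT(y)
= 5·[-8, -2+2i, 0, -2-2i] + 2·[6, 1-3i, 0, 1+3i]

Computing element-wise:
Z[0] = 5·(-8) + 2·(6) = -28
Z[1] = 5·(-2+2i) + 2·(1-3i) = -8+4i
Z[2] = 5·(0) + 2·(0) = 0
Z[3] = 5·(-2-2i) + 2·(1+3i) = -8-4i

DFT(5x + 2y) = 5·X + 2·Y = [-28, -8+4i, 0, -8-4i]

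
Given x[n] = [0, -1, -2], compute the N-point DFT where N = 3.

X[k] = Σ(n=0 to 2) x[n] · ω_3^(nk)
where ω_3 = e^(-2πi/3)

Computing each X[k]:
X[0] = -3
X[1] = 1.5000-0.8660i
X[2] = 1.5000+0.8660i

X = [-3, 1.5000-0.8660i, 1.5000+0.8660i]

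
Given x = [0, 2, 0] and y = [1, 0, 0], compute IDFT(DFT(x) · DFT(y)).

(x ⊛ y)[n] = Σ(m=0 to 2) x[m] · y[(n-m) mod 3]

Computing each output sample:
(x ⊛ y)[0] = 0
(x ⊛ y)[1] = 2
(x ⊛ y)[2] = 0

x ⊛ y = [0, 2, 0]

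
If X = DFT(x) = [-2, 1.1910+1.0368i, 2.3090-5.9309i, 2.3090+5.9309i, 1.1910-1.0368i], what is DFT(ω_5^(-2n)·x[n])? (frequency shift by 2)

Modulation property: DFT(ω_5^(-2n)·x[n]) = X[(k-2) mod 5], so circularly shift X by 2 positions.

X[k-2] = [2.3090+5.9309i, 1.1910-1.0368i, -2, 1.1910+1.0368i, 2.3090-5.9309i]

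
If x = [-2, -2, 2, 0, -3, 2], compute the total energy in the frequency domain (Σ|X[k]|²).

Parseval: Σ|x[n]|² = (1/N)Σ|X[k]|², so Σ|X[k]|² = N·Σ|x[n]|² = 6·25.0000

Σ|X[k]|² = N·Σ|x[n]|² = 6·25.0000 = 150.0000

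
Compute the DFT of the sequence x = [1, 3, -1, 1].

X[k] = Σ(n=0 to 3) x[n] · ω_4^(nk)
where ω_4 = e^(-2πi/4)

Computing each X[k]:
X[0] = 4
X[1] = 2-2i
X[2] = -4
X[3] = 2+2i

X = [4, 2-2i, -4, 2+2i]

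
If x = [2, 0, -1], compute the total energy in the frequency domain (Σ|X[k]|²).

Parseval: Σ|x[n]|² = (1/N)Σ|X[k]|², so Σ|X[k]|² = N·Σ|x[n]|² = 3·5.0000

Σ|X[k]|² = N·Σ|x[n]|² = 3·5.0000 = 15.0000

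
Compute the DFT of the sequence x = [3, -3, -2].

X[k] = Σ(n=0 to 2) x[n] · ω_3^(nk)
where ω_3 = e^(-2πi/3)

Computing each X[k]:
X[0] = -2
X[1] = 5.5000+0.8660i
X[2] = 5.5000-0.8660i

X = [-2, 5.5000+0.8660i, 5.5000-0.8660i]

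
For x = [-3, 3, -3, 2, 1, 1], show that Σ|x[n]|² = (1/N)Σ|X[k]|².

Time domain:
Σ|x[n]|² = |-3|² + |3|² + |-3|² + |2|² + |1|² + |1|² = 33.0000

Frequency domain:
(1/6)Σ|X[k]|² = (1/6)(|1|² + |-2.0000+1.7321i|² + |-2.0000-5.1962i|² + |-11|² + |-2.0000+5.1962i|² + |-2.0000-1.7321i|²) = (1/6)·198.0000 = 33.0000

Both sides agree, confirming Parseval's theorem.

Σ|x[n]|² = (1/N)Σ|X[k]|² = 33.0000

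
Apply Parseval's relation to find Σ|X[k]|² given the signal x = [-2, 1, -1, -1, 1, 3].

Parseval: Σ|x[n]|² = (1/N)Σ|X[k]|², so Σ|X[k]|² = N·Σ|x[n]|² = 6·17.0000

Σ|X[k]|² = N·Σ|x[n]|² = 6·17.0000 = 102.0000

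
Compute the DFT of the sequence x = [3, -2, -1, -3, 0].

X[k] = Σ(n=0 to 4) x[n] · ω_5^(nk)
where ω_5 = e^(-2πi/5)

Computing each X[k]:
X[0] = -3
X[1] = 5.6180+0.7265i
X[2] = 3.3820+3.0777i
X[3] = 3.3820-3.0777i
X[4] = 5.6180-0.7265i

X = [-3, 5.6180+0.7265i, 3.3820+3.0777i, 3.3820-3.0777i, 5.6180-0.7265i]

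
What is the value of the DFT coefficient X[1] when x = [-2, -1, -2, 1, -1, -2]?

X[1] = Σ(n=0 to 5) x[n] · ω_6^(1n) where ω_6 = e^(-2πi/6)
= (-2)·ω_6^0 + (-1)·ω_6^1 + (-2)·ω_6^2 + (1)·ω_6^3 + (-1)·ω_6^4 + (-2)·ω_6^5

X[1] = -3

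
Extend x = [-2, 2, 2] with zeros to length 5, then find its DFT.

Original 3-point DFT: [2, -4, -4]
Zero-padded 5-point DFT provides frequency interpolation.

DFT_5([x, 0, ...]) = [2, -3.0000-3.0777i, -3.0000+0.7265i, -3.0000-0.7265i, -3.0000+3.0777i]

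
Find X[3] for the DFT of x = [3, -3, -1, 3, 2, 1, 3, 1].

X[3] = Σ(n=0 to 7) x[n] · ω_8^(3n) where ω_8 = e^(-2πi/8)
= (3)·ω_8^0 + (-3)·ω_8^3 + (-1)·ω_8^6 + (3)·ω_8^9 + (2)·ω_8^12 + (1)·ω_8^15 + (3)·ω_8^18 + (1)·ω_8^21

X[3] = 5.2426-2.5858i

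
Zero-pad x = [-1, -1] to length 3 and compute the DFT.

Original 2-point DFT: [-2, 0]
Zero-padded 3-point DFT provides frequency interpolation.

DFT_3([x, 0, ...]) = [-2, -0.5000+0.8660i, -0.5000-0.8660i]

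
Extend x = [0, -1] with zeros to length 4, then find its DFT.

Original 2-point DFT: [-1, 1]
Zero-padded 4-point DFT provides frequency interpolation.

DFT_4([x, 0, ...]) = [-1, 1i, 1, -1i]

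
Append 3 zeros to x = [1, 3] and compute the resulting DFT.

Original 2-point DFT: [4, -2]
Zero-padded 5-point DFT provides frequency interpolation.

DFT_5([x, 0, ...]) = [4, 1.9271-2.8532i, -1.4271-1.7634i, -1.4271+1.7634i, 1.9271+2.8532i]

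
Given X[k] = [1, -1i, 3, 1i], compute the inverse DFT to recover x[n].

x[n] = (1/4) Σ(k=0 to 3) X[k] · e^(2πikn/4)

Computing each x[n]:
x[0] = 1
x[1] = 0
x[2] = 1
x[3] = -1

x = [1, 0, 1, -1]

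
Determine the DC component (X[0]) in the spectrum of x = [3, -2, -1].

X[0] = Σ(n=0 to 2) x[n] · ω_3^0 = Σ x[n]
= (3) + (-2) + (-1)

X[0] = 0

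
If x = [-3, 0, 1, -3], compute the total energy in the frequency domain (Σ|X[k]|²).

Parseval: Σ|x[n]|² = (1/N)Σ|X[k]|², so Σ|X[k]|² = N·Σ|x[n]|² = 4·19.0000

Σ|X[k]|² = N·Σ|x[n]|² = 4·19.0000 = 76.0000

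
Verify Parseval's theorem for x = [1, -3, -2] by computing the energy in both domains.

Time domain:
Σ|x[n]|² = |1|² + |-3|² + |-2|² = 14.0000

Frequency domain:
(1/3)Σ|X[k]|² = (1/3)(|-4|² + |3.5000+0.8660i|² + |3.5000-0.8660i|²) = (1/3)·42.0000 = 14.0000

Both sides agree, confirming Parseval's theorem.

Σ|x[n]|² = (1/N)Σ|X[k]|² = 14.0000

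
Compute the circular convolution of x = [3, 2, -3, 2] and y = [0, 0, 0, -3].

(x ⊛ y)[n] = Σ(m=0 to 3) x[m] · y[(n-m) mod 4]

Computing each output sample:
(x ⊛ y)[0] = -6
(x ⊛ y)[1] = 9
(x ⊛ y)[2] = -6
(x ⊛ y)[3] = -9

x ⊛ y = [-6, 9, -6, -9]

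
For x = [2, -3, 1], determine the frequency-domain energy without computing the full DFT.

Parseval: Σ|x[n]|² = (1/N)Σ|X[k]|², so Σ|X[k]|² = N·Σ|x[n]|² = 3·14.0000

Σ|X[k]|² = N·Σ|x[n]|² = 3·14.0000 = 42.0000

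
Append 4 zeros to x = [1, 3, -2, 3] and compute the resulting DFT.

Original 4-point DFT: [5, 3, -7, 3]
Zero-padded 8-point DFT provides frequency interpolation.

DFT_8([x, 0, ...]) = [5, 1.0000-2.2426i, 3, 1.0000-6.2426i, -7, 1.0000+6.2426i, 3, 1.0000+2.2426i]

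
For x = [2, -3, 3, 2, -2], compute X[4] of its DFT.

X[4] = Σ(n=0 to 4) x[n] · ω_5^(4n) where ω_5 = e^(-2πi/5)
= (2)·ω_5^0 + (-3)·ω_5^4 + (3)·ω_5^8 + (2)·ω_5^12 + (-2)·ω_5^16

X[4] = -3.5902-0.3633i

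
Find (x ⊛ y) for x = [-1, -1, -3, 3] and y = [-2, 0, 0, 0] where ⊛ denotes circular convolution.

(x ⊛ y)[n] = Σ(m=0 to 3) x[m] · y[(n-m) mod 4]

Computing each output sample:
(x ⊛ y)[0] = 2
(x ⊛ y)[1] = 2
(x ⊛ y)[2] = 6
(x ⊛ y)[3] = -6

x ⊛ y = [2, 2, 6, -6]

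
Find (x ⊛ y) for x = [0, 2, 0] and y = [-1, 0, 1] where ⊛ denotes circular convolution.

(x ⊛ y)[n] = Σ(m=0 to 2) x[m] · y[(n-m) mod 3]

Computing each output sample:
(x ⊛ y)[0] = 2
(x ⊛ y)[1] = -2
(x ⊛ y)[2] = 0

x ⊛ y = [2, -2, 0]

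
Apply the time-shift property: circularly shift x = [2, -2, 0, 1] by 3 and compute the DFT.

Time shift by 3: X_shifted[k] = ω_4^(3k) · X[k]
Shifted x = [-2, 0, 1, 2]

DFT(x[n-3]) = [1, -3+2i, -3, -3-2i]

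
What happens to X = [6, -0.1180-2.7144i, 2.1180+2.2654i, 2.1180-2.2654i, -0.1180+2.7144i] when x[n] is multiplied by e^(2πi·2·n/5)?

Modulation property: DFT(ω_5^(-2n)·x[n]) = X[(k-2) mod 5], so circularly shift X by 2 positions.

X[k-2] = [2.1180-2.2654i, -0.1180+2.7144i, 6, -0.1180-2.7144i, 2.1180+2.2654i]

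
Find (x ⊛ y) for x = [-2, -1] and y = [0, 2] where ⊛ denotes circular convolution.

(x ⊛ y)[n] = Σ(m=0 to 1) x[m] · y[(n-m) mod 2]

Computing each output sample:
(x ⊛ y)[0] = -2
(x ⊛ y)[1] = -4

x ⊛ y = [-2, -4]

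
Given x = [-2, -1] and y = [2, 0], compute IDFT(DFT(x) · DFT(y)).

(x ⊛ y)[n] = Σ(m=0 to 1) x[m] · y[(n-m) mod 2]

Computing each output sample:
(x ⊛ y)[0] = -4
(x ⊛ y)[1] = -2

x ⊛ y = [-4, -2]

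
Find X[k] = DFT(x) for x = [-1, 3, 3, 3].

X[k] = Σ(n=0 to 3) x[n] · ω_4^(nk)
where ω_4 = e^(-2πi/4)

Computing each X[k]:
X[0] = 8
X[1] = -4
X[2] = -4
X[3] = -4

X = [8, -4, -4, -4]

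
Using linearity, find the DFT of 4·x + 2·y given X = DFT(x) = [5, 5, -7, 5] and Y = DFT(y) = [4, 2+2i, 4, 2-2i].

By linearity: DFT(4x + 2y) = 4·DFT(x) + 2·DFT(y)
= 4·[5, 5, -7, 5] + 2·[4, 2+2i, 4, 2-2i]

Computing element-wise:
Z[0] = 4·(5) + 2·(4) = 28
Z[1] = 4·(5) + 2·(2+2i) = 24+4i
Z[2] = 4·(-7) + 2·(4) = -20
Z[3] = 4·(5) + 2·(2-2i) = 24-4i

DFT(4x + 2y) = 4·X + 2·Y = [28, 24+4i, -20, 24-4i]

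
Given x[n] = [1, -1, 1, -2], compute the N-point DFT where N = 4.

X[k] = Σ(n=0 to 3) x[n] · ω_4^(nk)
where ω_4 = e^(-2πi/4)

Computing each X[k]:
X[0] = -1
X[1] = -1i
X[2] = 5
X[3] = 1i

X = [-1, -1i, 5, 1i]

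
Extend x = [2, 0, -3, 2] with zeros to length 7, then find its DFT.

Original 4-point DFT: [1, 5+2i, -3, 5-2i]
Zero-padded 7-point DFT provides frequency interpolation.

DFT_7([x, 0, ...]) = [1, 0.8656+2.0570i, 5.9499+0.2620i, -0.3155-4.2954i, -0.3155+4.2954i, 5.9499-0.2620i, 0.8656-2.0570i]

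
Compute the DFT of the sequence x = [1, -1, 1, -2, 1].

X[k] = Σ(n=0 to 4) x[n] · ω_5^(nk)
where ω_5 = e^(-2πi/5)

Computing each X[k]:
X[0] = 0
X[1] = 1.8090+0.1388i
X[2] = 0.6910+4.0287i
X[3] = 0.6910-4.0287i
X[4] = 1.8090-0.1388i

X = [0, 1.8090+0.1388i, 0.6910+4.0287i, 0.6910-4.0287i, 1.8090-0.1388i]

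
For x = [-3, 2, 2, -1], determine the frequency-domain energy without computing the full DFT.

Parseval: Σ|x[n]|² = (1/N)Σ|X[k]|², so Σ|X[k]|² = N·Σ|x[n]|² = 4·18.0000

Σ|X[k]|² = N·Σ|x[n]|² = 4·18.0000 = 72.0000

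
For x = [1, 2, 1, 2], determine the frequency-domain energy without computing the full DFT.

Parseval: Σ|x[n]|² = (1/N)Σ|X[k]|², so Σ|X[k]|² = N·Σ|x[n]|² = 4·10.0000

Σ|X[k]|² = N·Σ|x[n]|² = 4·10.0000 = 40.0000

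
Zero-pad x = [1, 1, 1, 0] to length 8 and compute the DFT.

Original 4-point DFT: [3, -1i, 1, 1i]
Zero-padded 8-point DFT provides frequency interpolation.

DFT_8([x, 0, ...]) = [3, 1.7071-1.7071i, -1i, 0.2929+0.2929i, 1, 0.2929-0.2929i, 1i, 1.7071+1.7071i]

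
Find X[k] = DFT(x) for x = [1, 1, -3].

X[k] = Σ(n=0 to 2) x[n] · ω_3^(nk)
where ω_3 = e^(-2πi/3)

Computing each X[k]:
X[0] = -1
X[1] = 2.0000-3.4641i
X[2] = 2.0000+3.4641i

X = [-1, 2.0000-3.4641i, 2.0000+3.4641i]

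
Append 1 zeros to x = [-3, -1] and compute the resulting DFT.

Original 2-point DFT: [-4, -2]
Zero-padded 3-point DFT provides frequency interpolation.

DFT_3([x, 0, ...]) = [-4, -2.5000+0.8660i, -2.5000-0.8660i]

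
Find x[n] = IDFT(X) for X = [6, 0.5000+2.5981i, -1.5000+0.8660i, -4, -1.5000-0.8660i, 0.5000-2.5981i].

x[n] = (1/6) Σ(k=0 to 5) X[k] · e^(2πikn/6)

Computing each x[n]:
x[0] = 0
x[1] = 1
x[2] = 0
x[3] = 1
x[4] = 1
x[5] = 3

x = [0, 1, 0, 1, 1, 3]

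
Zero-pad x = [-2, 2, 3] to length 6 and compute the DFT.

Original 3-point DFT: [3, -4.5000+0.8660i, -4.5000-0.8660i]
Zero-padded 6-point DFT provides frequency interpolation.

DFT_6([x, 0, ...]) = [3, -2.5000-4.3301i, -4.5000+0.8660i, -1, -4.5000-0.8660i, -2.5000+4.3301i]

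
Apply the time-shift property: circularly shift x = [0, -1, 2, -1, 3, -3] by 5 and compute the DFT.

Time shift by 5: X_shifted[k] = ω_6^(5k) · X[k]
Shifted x = [-1, 2, -1, 3, -3, 0]

DFT(x[n-5]) = [0, -1.0000-3.4641i, 3, -10, 3, -1.0000+3.4641i]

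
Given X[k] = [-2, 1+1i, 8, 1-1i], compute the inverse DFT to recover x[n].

x[n] = (1/4) Σ(k=0 to 3) X[k] · e^(2πikn/4)

Computing each x[n]:
x[0] = 2
x[1] = -3
x[2] = 1
x[3] = -2

x = [2, -3, 1, -2]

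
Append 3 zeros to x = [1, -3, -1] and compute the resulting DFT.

Original 3-point DFT: [-3, 3.0000+1.7321i, 3.0000-1.7321i]
Zero-padded 6-point DFT provides frequency interpolation.

DFT_6([x, 0, ...]) = [-3, 3.4641i, 3.0000+1.7321i, 3, 3.0000-1.7321i, -3.4641i]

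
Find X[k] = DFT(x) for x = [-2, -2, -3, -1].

X[k] = Σ(n=0 to 3) x[n] · ω_4^(nk)
where ω_4 = e^(-2πi/4)

Computing each X[k]:
X[0] = -8
X[1] = 1+1i
X[2] = -2
X[3] = 1-1i

X = [-8, 1+1i, -2, 1-1i]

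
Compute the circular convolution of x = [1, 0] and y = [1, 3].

(x ⊛ y)[n] = Σ(m=0 to 1) x[m] · y[(n-m) mod 2]

Computing each output sample:
(x ⊛ y)[0] = 1
(x ⊛ y)[1] = 3

x ⊛ y = [1, 3]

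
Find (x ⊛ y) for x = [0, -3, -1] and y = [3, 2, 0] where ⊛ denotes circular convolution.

(x ⊛ y)[n] = Σ(m=0 to 2) x[m] · y[(n-m) mod 3]

Computing each output sample:
(x ⊛ y)[0] = -2
(x ⊛ y)[1] = -9
(x ⊛ y)[2] = -9

x ⊛ y = [-2, -9, -9]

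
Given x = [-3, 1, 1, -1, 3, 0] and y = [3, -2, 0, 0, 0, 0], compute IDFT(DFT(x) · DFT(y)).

(x ⊛ y)[n] = Σ(m=0 to 5) x[m] · y[(n-m) mod 6]

Computing each output sample:
(x ⊛ y)[0] = -9
(x ⊛ y)[1] = 9
(x ⊛ y)[2] = 1
(x ⊛ y)[3] = -5
(x ⊛ y)[4] = 11
(x ⊛ y)[5] = -6

x ⊛ y = [-9, 9, 1, -5, 11, -6]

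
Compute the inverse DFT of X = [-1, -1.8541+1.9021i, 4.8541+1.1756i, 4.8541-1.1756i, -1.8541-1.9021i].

x[n] = (1/5) Σ(k=0 to 4) X[k] · e^(2πikn/5)

Computing each x[n]:
x[0] = 1
x[1] = -3
x[2] = 1
x[3] = 1
x[4] = -1

x = [1, -3, 1, 1, -1]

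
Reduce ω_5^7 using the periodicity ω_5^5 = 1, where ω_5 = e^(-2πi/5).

Since ω_5^5 = 1, powers reduce modulo 5.
7 mod 5 = 2
So ω_5^7 = ω_5^2 = e^(-2πi·2/5)

ω_5^7 = ω_5^2 = -0.8090-0.5878i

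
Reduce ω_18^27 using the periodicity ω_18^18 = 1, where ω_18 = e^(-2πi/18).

Since ω_18^18 = 1, powers reduce modulo 18.
27 mod 18 = 9
So ω_18^27 = ω_18^9 = e^(-2πi·9/18)

ω_18^27 = ω_18^9 = -1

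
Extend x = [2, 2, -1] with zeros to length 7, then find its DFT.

Original 3-point DFT: [3, 1.5000-2.5981i, 1.5000+2.5981i]
Zero-padded 7-point DFT provides frequency interpolation.

DFT_7([x, 0, ...]) = [3, 3.4695-0.5887i, 2.4559-2.3837i, -0.4254-1.6496i, -0.4254+1.6496i, 2.4559+2.3837i, 3.4695+0.5887i]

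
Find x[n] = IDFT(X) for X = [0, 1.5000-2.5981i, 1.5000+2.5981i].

x[n] = (1/3) Σ(k=0 to 2) X[k] · e^(2πikn/3)

Computing each x[n]:
x[0] = 1
x[1] = 1
x[2] = -2

x = [1, 1, -2]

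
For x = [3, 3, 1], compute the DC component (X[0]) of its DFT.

X[0] = Σ(n=0 to 2) x[n] · ω_3^0 = Σ x[n]
= (3) + (3) + (1)

X[0] = 7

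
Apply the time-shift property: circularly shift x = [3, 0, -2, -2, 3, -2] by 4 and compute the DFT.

Time shift by 4: X_shifted[k] = ω_6^(4k) · X[k]
Shifted x = [-2, -2, 3, -2, 3, 0]

DFT(x[n-4]) = [0, -4.0000+1.7321i, -6.0000+1.7321i, 8, -6.0000-1.7321i, -4.0000-1.7321i]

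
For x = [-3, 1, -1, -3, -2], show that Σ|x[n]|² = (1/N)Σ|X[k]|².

Time domain:
Σ|x[n]|² = |-3|² + |1|² + |-1|² + |-3|² + |-2|² = 24.0000

Frequency domain:
(1/5)Σ|X[k]|² = (1/5)(|-8|² + |-0.0729-4.0287i|² + |-3.4271+0.1388i|² + |-3.4271-0.1388i|² + |-0.0729+4.0287i|²) = (1/5)·120.0000 = 24.0000

Both sides agree, confirming Parseval's theorem.

Σ|x[n]|² = (1/N)Σ|X[k]|² = 24.0000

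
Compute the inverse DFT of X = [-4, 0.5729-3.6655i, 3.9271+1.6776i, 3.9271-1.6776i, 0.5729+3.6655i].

x[n] = (1/5) Σ(k=0 to 4) X[k] · e^(2πikn/5)

Computing each x[n]:
x[0] = 1
x[1] = -1
x[2] = 1
x[3] = -2
x[4] = -3

x = [1, -1, 1, -2, -3]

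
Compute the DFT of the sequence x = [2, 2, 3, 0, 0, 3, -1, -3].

X[k] = Σ(n=0 to 7) x[n] · ω_8^(nk)
where ω_8 = e^(-2πi/8)

Computing each X[k]:
X[0] = 6
X[1] = -0.8284-5.4142i
X[2] = -8i
X[3] = 4.8284+2.5858i
X[4] = 2
X[5] = 4.8284-2.5858i
X[6] = 8i
X[7] = -0.8284+5.4142i

X = [6, -0.8284-5.4142i, -8i, 4.8284+2.5858i, 2, 4.8284-2.5858i, 8i, -0.8284+5.4142i]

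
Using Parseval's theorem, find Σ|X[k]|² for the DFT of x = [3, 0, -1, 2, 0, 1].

Parseval: Σ|x[n]|² = (1/N)Σ|X[k]|², so Σ|X[k]|² = N·Σ|x[n]|² = 6·15.0000

Σ|X[k]|² = N·Σ|x[n]|² = 6·15.0000 = 90.0000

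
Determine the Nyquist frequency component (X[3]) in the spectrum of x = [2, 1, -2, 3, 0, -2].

X[3] = Σ(n=0 to 5) x[n] · ω_6^(3n) where ω_6 = e^(-2πi/6)
= (2)·ω_6^0 + (1)·ω_6^3 + (-2)·ω_6^6 + (3)·ω_6^9 + (0)·ω_6^12 + (-2)·ω_6^15

X[3] = -2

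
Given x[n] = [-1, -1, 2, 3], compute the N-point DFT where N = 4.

X[k] = Σ(n=0 to 3) x[n] · ω_4^(nk)
where ω_4 = e^(-2πi/4)

Computing each X[k]:
X[0] = 3
X[1] = -3+4i
X[2] = -1
X[3] = -3-4i

X = [3, -3+4i, -1, -3-4i]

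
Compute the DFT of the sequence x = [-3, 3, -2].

X[k] = Σ(n=0 to 2) x[n] · ω_3^(nk)
where ω_3 = e^(-2πi/3)

Computing each X[k]:
X[0] = -2
X[1] = -3.5000-4.3301i
X[2] = -3.5000+4.3301i

X = [-2, -3.5000-4.3301i, -3.5000+4.3301i]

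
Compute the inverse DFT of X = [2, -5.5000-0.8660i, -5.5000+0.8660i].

x[n] = (1/3) Σ(k=0 to 2) X[k] · e^(2πikn/3)

Computing each x[n]:
x[0] = -3
x[1] = 3
x[2] = 2

x = [-3, 3, 2]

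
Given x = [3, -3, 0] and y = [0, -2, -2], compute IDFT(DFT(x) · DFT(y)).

(x ⊛ y)[n] = Σ(m=0 to 2) x[m] · y[(n-m) mod 3]

Computing each output sample:
(x ⊛ y)[0] = 6
(x ⊛ y)[1] = -6
(x ⊛ y)[2] = 0

x ⊛ y = [6, -6, 0]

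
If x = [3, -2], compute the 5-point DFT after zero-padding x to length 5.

Original 2-point DFT: [1, 5]
Zero-padded 5-point DFT provides frequency interpolation.

DFT_5([x, 0, ...]) = [1, 2.3820+1.9021i, 4.6180+1.1756i, 4.6180-1.1756i, 2.3820-1.9021i]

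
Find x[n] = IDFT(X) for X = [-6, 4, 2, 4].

x[n] = (1/4) Σ(k=0 to 3) X[k] · e^(2πikn/4)

Computing each x[n]:
x[0] = 1
x[1] = -2
x[2] = -3
x[3] = -2

x = [1, -2, -3, -2]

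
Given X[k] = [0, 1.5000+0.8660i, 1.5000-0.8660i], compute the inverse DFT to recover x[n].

x[n] = (1/3) Σ(k=0 to 2) X[k] · e^(2πikn/3)

Computing each x[n]:
x[0] = 1
x[1] = -1
x[2] = 0

x = [1, -1, 0]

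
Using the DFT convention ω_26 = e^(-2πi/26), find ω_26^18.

ω_26^18 = e^(-2πi·18/26)
= cos(-2π·18/26) + i·sin(-2π·18/26)
= cos(-36π/26) + i·sin(-36π/26)

ω_26^18 = cos(-36π/26) + i·sin(-36π/26) = -0.3546+0.9350i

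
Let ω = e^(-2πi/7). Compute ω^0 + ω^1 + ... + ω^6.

Sum of all nth roots of unity equals 0 for n > 1 (geometric series with r ≠ 1).

0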